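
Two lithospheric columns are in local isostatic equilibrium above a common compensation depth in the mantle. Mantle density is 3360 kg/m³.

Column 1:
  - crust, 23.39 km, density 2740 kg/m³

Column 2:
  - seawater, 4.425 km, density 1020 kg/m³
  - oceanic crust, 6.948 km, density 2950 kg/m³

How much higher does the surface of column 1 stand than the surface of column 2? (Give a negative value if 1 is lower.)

For any compensation level in the mantle, the mantle terms cancel and isostasy reduces to e = (Σt_1 − Σt_2) − (Σ(ρt)_1 − Σ(ρt)_2) / ρ_m.
Σt_1 = 23.39 km; Σt_2 = 11.373 km; Σ(ρt)_1 = 64088.6; Σ(ρt)_2 = 25010.1 (in km·kg/m³).
e = (23.39 − 11.373) − (64088.6 − 25010.1) / 3360 = 0.386 km.

0.386 km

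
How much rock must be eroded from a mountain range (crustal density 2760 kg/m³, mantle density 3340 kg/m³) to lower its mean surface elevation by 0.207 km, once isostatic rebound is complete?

Net drop Δ = e − u = e − e ρ_c/ρ_m = e (ρ_m − ρ_c)/ρ_m.
e = Δ ρ_m/(ρ_m − ρ_c) = 0.207 km × 3340/580 = 1.19 km.

1.19 km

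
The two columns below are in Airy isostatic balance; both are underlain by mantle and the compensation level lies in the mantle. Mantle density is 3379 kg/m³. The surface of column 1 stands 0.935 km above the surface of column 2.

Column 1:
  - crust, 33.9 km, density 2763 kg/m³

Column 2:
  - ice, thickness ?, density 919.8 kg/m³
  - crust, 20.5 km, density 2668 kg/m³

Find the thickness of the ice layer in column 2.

1.28 km

Take the compensation level at the base of the deeper column (depth z_c below the surface of column 1) and equate Σ ρ_i t_i down to z_c; mantle fills any gap and the z_c terms cancel.
Column 1: 33.9×2763 + (z_c − 33.9)×3379
Column 2: 0.935×0 + x×919.8 + 20.5×2668 + (z_c − 0.935 − 20.5 − x)×3379
The z_c×3379 term appears on both sides and cancels. Collect the known terms of each column as K = Σ(ρt)_known − 3379 × (depth of known layers): K_1 = 93665.7 − 3379×33.9 = −20882.4; K_2 = 54694 − 3379×(0.935 + 20.5) = −17734.865.
Balance: K_1 = K_2 − x×(3379 − 919.8), so x = (K_2 − K_1)/(3379 − 919.8) = 3147.53/2459.2 = 1.28 km.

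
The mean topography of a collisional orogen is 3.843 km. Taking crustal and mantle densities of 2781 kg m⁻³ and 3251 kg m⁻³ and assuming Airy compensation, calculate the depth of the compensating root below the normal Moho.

By Archimedes' principle applied to the lithosphere: the weight of the topography is balanced by the buoyancy of the root, ρ_c h = (ρ_m − ρ_c) r.
r = h · ρ_c / (ρ_m − ρ_c) = 3.843 km × 2781 / (3251 − 2781) = 22.7 km.

22.7 km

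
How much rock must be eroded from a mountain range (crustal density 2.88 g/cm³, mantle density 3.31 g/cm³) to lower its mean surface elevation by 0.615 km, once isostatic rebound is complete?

Net drop Δ = e − u = e − e ρ_c/ρ_m = e (ρ_m − ρ_c)/ρ_m.
e = Δ ρ_m/(ρ_m − ρ_c) = 0.615 km × 3.31/0.43 = 4.73 km.

4.73 km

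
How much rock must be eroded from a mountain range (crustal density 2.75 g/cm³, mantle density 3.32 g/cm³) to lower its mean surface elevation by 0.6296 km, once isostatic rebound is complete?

3.67 km

Net drop Δ = e − u = e − e ρ_c/ρ_m = e (ρ_m − ρ_c)/ρ_m.
e = Δ ρ_m/(ρ_m − ρ_c) = 0.6296 km × 3.32/0.57 = 3.67 km.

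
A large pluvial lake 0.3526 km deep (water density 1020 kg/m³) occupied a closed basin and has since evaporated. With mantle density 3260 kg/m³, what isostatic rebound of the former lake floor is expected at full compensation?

u = d ρ_w/ρ_m = 0.3526 km × 1020/3260 = 0.11 km.

0.11 km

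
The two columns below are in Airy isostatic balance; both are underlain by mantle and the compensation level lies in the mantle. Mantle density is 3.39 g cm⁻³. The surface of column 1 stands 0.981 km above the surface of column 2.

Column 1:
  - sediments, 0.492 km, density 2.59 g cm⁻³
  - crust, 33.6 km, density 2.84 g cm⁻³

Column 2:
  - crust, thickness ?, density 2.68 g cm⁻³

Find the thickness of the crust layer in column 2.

Take the compensation level at the base of the deeper column (depth z_c below the surface of column 1) and equate Σ ρ_i t_i down to z_c; mantle fills any gap and the z_c terms cancel.
Column 1: 0.492×2.59 + 33.6×2.84 + (z_c − 34.092)×3.39
Column 2: 0.981×0 + x×2.68 + (z_c − 0.981 − 0 − x)×3.39
The z_c×3.39 term appears on both sides and cancels. Collect the known terms of each column as K = Σ(ρt)_known − 3.39 × (depth of known layers): K_1 = 96.69828 − 3.39×34.092 = −18.8736; K_2 = 0 − 3.39×(0.981 + 0) = −3.32559.
Balance: K_1 = K_2 − x×(3.39 − 2.68), so x = (K_2 − K_1)/(3.39 − 2.68) = 15.548/0.71 = 21.9 km.

21.9 km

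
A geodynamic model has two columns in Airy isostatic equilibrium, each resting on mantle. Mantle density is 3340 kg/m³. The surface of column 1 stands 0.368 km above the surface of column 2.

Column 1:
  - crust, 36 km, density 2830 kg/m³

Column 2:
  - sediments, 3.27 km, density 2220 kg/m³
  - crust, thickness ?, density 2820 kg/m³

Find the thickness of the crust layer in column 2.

25.9 km

Take the compensation level at the base of the deeper column (depth z_c below the surface of column 1) and equate Σ ρ_i t_i down to z_c; mantle fills any gap and the z_c terms cancel.
Column 1: 36×2830 + (z_c − 36)×3340
Column 2: 0.368×0 + 3.27×2220 + x×2820 + (z_c − 0.368 − 3.27 − x)×3340
The z_c×3340 term appears on both sides and cancels. Collect the known terms of each column as K = Σ(ρt)_known − 3340 × (depth of known layers): K_1 = 101880 − 3340×36 = −18360; K_2 = 7259.4 − 3340×(0.368 + 3.27) = −4891.52.
Balance: K_1 = K_2 − x×(3340 − 2820), so x = (K_2 − K_1)/(3340 − 2820) = 13468.5/520 = 25.9 km.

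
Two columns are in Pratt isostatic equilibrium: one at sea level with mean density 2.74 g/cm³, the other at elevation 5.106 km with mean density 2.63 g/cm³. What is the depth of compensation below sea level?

ρ_ref D = ρ (D + h) → D (ρ_ref − ρ) = ρ h.
D = ρ h/(ρ_ref − ρ) = 2.63 × 5.106 km/(2.74 − 2.63) = 122 km.

122 km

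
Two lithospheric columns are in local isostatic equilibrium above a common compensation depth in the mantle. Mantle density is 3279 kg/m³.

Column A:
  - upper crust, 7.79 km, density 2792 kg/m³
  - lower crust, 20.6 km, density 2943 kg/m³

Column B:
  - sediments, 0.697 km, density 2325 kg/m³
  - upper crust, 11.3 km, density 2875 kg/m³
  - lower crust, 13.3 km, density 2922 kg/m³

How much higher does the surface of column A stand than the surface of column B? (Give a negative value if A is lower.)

0.225 km

For any compensation level in the mantle, the mantle terms cancel and isostasy reduces to e = (Σt_A − Σt_B) − (Σ(ρt)_A − Σ(ρt)_B) / ρ_m.
Σt_A = 28.39 km; Σt_B = 25.297 km; Σ(ρt)_A = 82375.48; Σ(ρt)_B = 72970.625 (in km·kg/m³).
e = (28.39 − 25.297) − (82375.48 − 72970.625) / 3279 = 0.225 km.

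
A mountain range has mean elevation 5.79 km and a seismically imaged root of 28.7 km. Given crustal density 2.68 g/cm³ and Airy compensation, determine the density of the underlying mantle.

3.22 g/cm³

Airy balance: ρ_c h = (ρ_m − ρ_c) r → ρ_m = ρ_c (1 + h/r).
ρ_m = 2.68 × (1 + 5.79 km/28.7 km) = 3.22 g/cm³.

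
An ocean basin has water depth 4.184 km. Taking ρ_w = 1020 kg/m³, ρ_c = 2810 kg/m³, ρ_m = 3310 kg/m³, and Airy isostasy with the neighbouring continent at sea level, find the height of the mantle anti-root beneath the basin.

In Airy isostatic equilibrium: replacing crust with seawater at the top is compensated by replacing crust with mantle at the base: d (ρ_c − ρ_w) = a (ρ_m − ρ_c).
a = d (ρ_c − ρ_w)/(ρ_m − ρ_c) = 4.184 km × 1790/500 = 15 km.

15 km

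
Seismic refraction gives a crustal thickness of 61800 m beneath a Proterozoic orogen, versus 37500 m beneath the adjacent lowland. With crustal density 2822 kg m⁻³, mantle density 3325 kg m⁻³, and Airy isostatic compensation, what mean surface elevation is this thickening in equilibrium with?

Excess crust Δ = 61800 m − 37500 m = 24300 m, split between elevation h and root r with h + r = Δ.
Airy balance ρ_c h = (ρ_m − ρ_c) r gives r = h ρ_c/(ρ_m − ρ_c), so h (1 + ρ_c/(ρ_m − ρ_c)) = Δ, i.e. h = Δ (ρ_m − ρ_c)/ρ_m.
h = 24300 m × 503/3325 = 3680 m.

3680 m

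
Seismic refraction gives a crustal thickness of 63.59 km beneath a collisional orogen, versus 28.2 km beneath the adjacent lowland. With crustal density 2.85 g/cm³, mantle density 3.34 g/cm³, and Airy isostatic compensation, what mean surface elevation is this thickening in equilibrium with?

5.19 km

Excess crust Δ = 63.59 km − 28.2 km = 35.39 km, split between elevation h and root r with h + r = Δ.
Airy balance ρ_c h = (ρ_m − ρ_c) r gives r = h ρ_c/(ρ_m − ρ_c), so h (1 + ρ_c/(ρ_m − ρ_c)) = Δ, i.e. h = Δ (ρ_m − ρ_c)/ρ_m.
h = 35.39 km × 0.49/3.34 = 5.19 km.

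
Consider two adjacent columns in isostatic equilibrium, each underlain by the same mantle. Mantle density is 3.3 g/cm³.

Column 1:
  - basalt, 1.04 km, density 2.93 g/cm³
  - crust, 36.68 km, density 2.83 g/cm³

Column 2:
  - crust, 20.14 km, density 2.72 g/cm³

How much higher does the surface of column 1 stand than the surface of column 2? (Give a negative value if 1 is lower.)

For any compensation level in the mantle, the mantle terms cancel and isostasy reduces to e = (Σt_1 − Σt_2) − (Σ(ρt)_1 − Σ(ρt)_2) / ρ_m.
Σt_1 = 37.72 km; Σt_2 = 20.14 km; Σ(ρt)_1 = 106.8516; Σ(ρt)_2 = 54.7808 (in km·g/cm³).
e = (37.72 − 20.14) − (106.8516 − 54.7808) / 3.3 = 1.8 km.

1.8 km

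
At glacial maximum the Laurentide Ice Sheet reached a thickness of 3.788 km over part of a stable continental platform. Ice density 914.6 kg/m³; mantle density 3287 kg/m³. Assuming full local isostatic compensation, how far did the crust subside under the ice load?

Equating mass per unit area of the two columns: the ice load ρ_ice t is balanced by mantle displaced below, ρ_m s.
s = t ρ_ice / ρ_m = 3.788 km × 914.6/3287 = 1.05 km.

1.05 km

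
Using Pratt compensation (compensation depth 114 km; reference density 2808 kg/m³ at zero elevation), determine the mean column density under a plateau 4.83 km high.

2690 kg/m³

Pratt balance: ρ_ref D = ρ (D + h).
ρ = ρ_ref D/(D + h) = 2808 × 114 km/(114 km + 4.83 km) = 2690 kg/m³.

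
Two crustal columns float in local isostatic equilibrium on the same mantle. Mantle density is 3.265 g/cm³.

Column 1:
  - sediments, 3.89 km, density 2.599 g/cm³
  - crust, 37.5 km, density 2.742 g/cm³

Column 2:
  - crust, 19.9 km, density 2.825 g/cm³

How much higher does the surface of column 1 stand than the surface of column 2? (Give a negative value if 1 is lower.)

4.12 km

For any compensation level in the mantle, the mantle terms cancel and isostasy reduces to e = (Σt_1 − Σt_2) − (Σ(ρt)_1 − Σ(ρt)_2) / ρ_m.
Σt_1 = 41.39 km; Σt_2 = 19.9 km; Σ(ρt)_1 = 112.93511; Σ(ρt)_2 = 56.2175 (in km·g/cm³).
e = (41.39 − 19.9) − (112.93511 − 56.2175) / 3.265 = 4.12 km.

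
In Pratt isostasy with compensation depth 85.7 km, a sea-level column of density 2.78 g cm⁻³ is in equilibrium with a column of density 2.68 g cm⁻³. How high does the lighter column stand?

ρ_ref D = ρ (D + h) → h = D (ρ_ref − ρ)/ρ.
h = 85.7 km × (2.78 − 2.68)/2.68 = 3.2 km.

3.2 km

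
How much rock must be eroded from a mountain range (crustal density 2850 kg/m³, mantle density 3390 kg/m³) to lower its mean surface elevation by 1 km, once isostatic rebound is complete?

6.28 km

Net drop Δ = e − u = e − e ρ_c/ρ_m = e (ρ_m − ρ_c)/ρ_m.
e = Δ ρ_m/(ρ_m − ρ_c) = 1 km × 3390/540 = 6.28 km.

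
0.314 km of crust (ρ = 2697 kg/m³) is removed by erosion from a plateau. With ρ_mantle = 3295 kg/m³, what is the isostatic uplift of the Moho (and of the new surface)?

Unloading: uplift u = e ρ_c/ρ_m = 0.314 km × 2697/3295 = 0.257 km.

0.257 km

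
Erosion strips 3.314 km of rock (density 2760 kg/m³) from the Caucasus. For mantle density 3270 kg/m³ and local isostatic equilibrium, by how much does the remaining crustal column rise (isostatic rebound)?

Unloading: uplift u = e ρ_c/ρ_m = 3.314 km × 2760/3270 = 2.8 km.

2.8 km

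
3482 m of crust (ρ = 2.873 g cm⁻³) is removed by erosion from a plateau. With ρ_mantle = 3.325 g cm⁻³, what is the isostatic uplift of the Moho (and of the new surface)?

3010 m

Unloading: uplift u = e ρ_c/ρ_m = 3482 m × 2.873/3.325 = 3010 m.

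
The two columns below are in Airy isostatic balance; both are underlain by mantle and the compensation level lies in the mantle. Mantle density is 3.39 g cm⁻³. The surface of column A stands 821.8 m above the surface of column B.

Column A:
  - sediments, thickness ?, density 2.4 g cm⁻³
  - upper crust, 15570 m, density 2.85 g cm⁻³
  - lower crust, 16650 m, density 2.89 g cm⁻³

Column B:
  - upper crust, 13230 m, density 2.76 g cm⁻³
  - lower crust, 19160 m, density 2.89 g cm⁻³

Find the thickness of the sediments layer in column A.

Take the compensation level at the base of the deeper column (depth z_c below the surface of column A) and equate Σ ρ_i t_i down to z_c; mantle fills any gap and the z_c terms cancel.
Column A: x×2.4 + 15570×2.85 + 16650×2.89 + (z_c − 32220 − x)×3.39
Column B: 821.8×0 + 13230×2.76 + 19160×2.89 + (z_c − 821.8 − 32390)×3.39
The z_c×3.39 term appears on both sides and cancels. Collect the known terms of each column as K = Σ(ρt)_known − 3.39 × (depth of known layers): K_A = 92493 − 3.39×32220 = −16732.8; K_B = 91887.2 − 3.39×(821.8 + 32390) = −20700.802.
Balance: K_A − x×(3.39 − 2.4) = K_B, so x = (K_A − K_B)/(3.39 − 2.4) = 3968/0.99 = 4010 m.

4010 m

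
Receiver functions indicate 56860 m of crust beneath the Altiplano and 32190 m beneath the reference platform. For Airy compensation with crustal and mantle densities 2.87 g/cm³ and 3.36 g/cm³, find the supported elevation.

Excess crust Δ = 56860 m − 32190 m = 24670 m, split between elevation h and root r with h + r = Δ.
Airy balance ρ_c h = (ρ_m − ρ_c) r gives r = h ρ_c/(ρ_m − ρ_c), so h (1 + ρ_c/(ρ_m − ρ_c)) = Δ, i.e. h = Δ (ρ_m − ρ_c)/ρ_m.
h = 24670 m × 0.49/3.36 = 3600 m.

3600 m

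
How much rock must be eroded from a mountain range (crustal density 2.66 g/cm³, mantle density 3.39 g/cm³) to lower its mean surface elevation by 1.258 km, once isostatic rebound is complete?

5.84 km

Net drop Δ = e − u = e − e ρ_c/ρ_m = e (ρ_m − ρ_c)/ρ_m.
e = Δ ρ_m/(ρ_m − ρ_c) = 1.258 km × 3.39/0.73 = 5.84 km.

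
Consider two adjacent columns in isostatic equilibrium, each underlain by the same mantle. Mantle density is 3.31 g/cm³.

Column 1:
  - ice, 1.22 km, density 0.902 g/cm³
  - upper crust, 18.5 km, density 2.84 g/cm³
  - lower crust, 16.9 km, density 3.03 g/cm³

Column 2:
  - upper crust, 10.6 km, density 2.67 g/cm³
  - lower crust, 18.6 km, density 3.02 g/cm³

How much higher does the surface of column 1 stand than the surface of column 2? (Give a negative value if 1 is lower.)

For any compensation level in the mantle, the mantle terms cancel and isostasy reduces to e = (Σt_1 − Σt_2) − (Σ(ρt)_1 − Σ(ρt)_2) / ρ_m.
Σt_1 = 36.62 km; Σt_2 = 29.2 km; Σ(ρt)_1 = 104.84744; Σ(ρt)_2 = 84.474 (in km·g/cm³).
e = (36.62 − 29.2) − (104.84744 − 84.474) / 3.31 = 1.26 km.

1.26 km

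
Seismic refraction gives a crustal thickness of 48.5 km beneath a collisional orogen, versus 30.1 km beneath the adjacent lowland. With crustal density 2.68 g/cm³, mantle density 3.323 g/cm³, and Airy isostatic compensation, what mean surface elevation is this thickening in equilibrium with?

Excess crust Δ = 48.5 km − 30.1 km = 18.4 km, split between elevation h and root r with h + r = Δ.
Airy balance ρ_c h = (ρ_m − ρ_c) r gives r = h ρ_c/(ρ_m − ρ_c), so h (1 + ρ_c/(ρ_m − ρ_c)) = Δ, i.e. h = Δ (ρ_m − ρ_c)/ρ_m.
h = 18.4 km × 0.643/3.323 = 3.56 km.

3.56 km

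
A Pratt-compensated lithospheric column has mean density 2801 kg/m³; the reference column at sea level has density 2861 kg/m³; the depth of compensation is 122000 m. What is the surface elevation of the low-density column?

ρ_ref D = ρ (D + h) → h = D (ρ_ref − ρ)/ρ.
h = 122000 m × (2861 − 2801)/2801 = 2610 m.

2610 m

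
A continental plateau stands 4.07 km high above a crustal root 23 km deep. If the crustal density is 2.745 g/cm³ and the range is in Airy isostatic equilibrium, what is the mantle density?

3.23 g/cm³

Airy balance: ρ_c h = (ρ_m − ρ_c) r → ρ_m = ρ_c (1 + h/r).
ρ_m = 2.745 × (1 + 4.07 km/23 km) = 3.23 g/cm³.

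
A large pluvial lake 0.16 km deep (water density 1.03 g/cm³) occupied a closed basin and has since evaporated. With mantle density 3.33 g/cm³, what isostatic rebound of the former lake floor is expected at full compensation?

u = d ρ_w/ρ_m = 0.16 km × 1.03/3.33 = 0.0495 km.

0.0495 km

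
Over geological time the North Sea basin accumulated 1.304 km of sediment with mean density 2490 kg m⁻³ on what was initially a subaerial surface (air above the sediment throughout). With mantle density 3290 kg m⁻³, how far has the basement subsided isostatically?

Subaerial load: s = t ρ_sed / ρ_m = 1.304 km × 2490/3290 = 0.987 km.

0.987 km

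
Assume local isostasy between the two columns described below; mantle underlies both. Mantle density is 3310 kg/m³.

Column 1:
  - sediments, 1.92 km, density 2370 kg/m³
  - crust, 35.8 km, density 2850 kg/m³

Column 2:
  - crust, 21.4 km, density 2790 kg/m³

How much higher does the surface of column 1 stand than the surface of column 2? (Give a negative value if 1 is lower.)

For any compensation level in the mantle, the mantle terms cancel and isostasy reduces to e = (Σt_1 − Σt_2) − (Σ(ρt)_1 − Σ(ρt)_2) / ρ_m.
Σt_1 = 37.72 km; Σt_2 = 21.4 km; Σ(ρt)_1 = 106580.4; Σ(ρt)_2 = 59706 (in km·kg/m³).
e = (37.72 − 21.4) − (106580.4 − 59706) / 3310 = 2.16 km.

2.16 km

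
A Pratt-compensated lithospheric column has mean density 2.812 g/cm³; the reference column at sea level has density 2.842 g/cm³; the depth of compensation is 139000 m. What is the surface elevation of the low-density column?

1480 m

ρ_ref D = ρ (D + h) → h = D (ρ_ref − ρ)/ρ.
h = 139000 m × (2.842 − 2.812)/2.812 = 1480 m.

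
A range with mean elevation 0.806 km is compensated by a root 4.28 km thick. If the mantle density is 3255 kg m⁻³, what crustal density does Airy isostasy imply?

2740 kg m⁻³

ρ_c h = (ρ_m − ρ_c) r → ρ_c (h + r) = ρ_m r → ρ_c = ρ_m r / (h + r).
ρ_c = 3255 × 4.28 km / (0.806 km + 4.28 km) = 2740 kg m⁻³.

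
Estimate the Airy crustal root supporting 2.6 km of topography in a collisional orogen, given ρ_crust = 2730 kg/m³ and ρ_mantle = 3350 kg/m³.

11.4 km

Equating mass per unit area of the two columns: the weight of the topography is balanced by the buoyancy of the root, ρ_c h = (ρ_m − ρ_c) r.
r = h · ρ_c / (ρ_m − ρ_c) = 2.6 km × 2730 / (3350 − 2730) = 11.4 km.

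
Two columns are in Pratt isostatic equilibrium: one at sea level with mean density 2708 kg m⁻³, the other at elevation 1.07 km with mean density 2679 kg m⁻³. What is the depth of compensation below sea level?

98.8 km

ρ_ref D = ρ (D + h) → D (ρ_ref − ρ) = ρ h.
D = ρ h/(ρ_ref − ρ) = 2679 × 1.07 km/(2708 − 2679) = 98.8 km.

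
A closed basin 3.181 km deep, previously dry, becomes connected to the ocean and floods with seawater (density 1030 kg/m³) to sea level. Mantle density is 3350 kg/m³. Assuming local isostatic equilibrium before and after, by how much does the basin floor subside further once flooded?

1.41 km

After flooding the water column is d + s deep. Its weight must equal the weight of mantle displaced by the extra subsidence s: (d + s) ρ_w = s ρ_m.
s = d ρ_w / (ρ_m − ρ_w) = 3.181 km × 1030/(3350 − 1030) = 1.41 km.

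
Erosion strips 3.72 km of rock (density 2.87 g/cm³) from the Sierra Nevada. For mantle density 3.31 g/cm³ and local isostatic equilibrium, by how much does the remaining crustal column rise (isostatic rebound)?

3.23 km

Unloading: uplift u = e ρ_c/ρ_m = 3.72 km × 2.87/3.31 = 3.23 km.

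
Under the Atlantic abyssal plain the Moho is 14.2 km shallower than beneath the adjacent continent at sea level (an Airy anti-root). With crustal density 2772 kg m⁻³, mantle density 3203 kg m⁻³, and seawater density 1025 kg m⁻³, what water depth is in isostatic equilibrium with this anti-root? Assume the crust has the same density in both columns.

3.5 km

Replacing a thickness d of crust by seawater at the top must be balanced by replacing crust with mantle at the base: d (ρ_c − ρ_w) = a (ρ_m − ρ_c).
d = a (ρ_m − ρ_c)/(ρ_c − ρ_w) = 14.2 km × 431/1747 = 3.5 km.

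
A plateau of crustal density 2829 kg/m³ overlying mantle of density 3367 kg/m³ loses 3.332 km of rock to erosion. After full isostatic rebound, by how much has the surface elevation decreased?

Rebound u = e ρ_c/ρ_m = 3.332 km × 2829/3367 = 2.8 km.
Net surface drop = e − u = 3.332 km − 2.8 km = e (ρ_m − ρ_c)/ρ_m = 0.532 km.

0.532 km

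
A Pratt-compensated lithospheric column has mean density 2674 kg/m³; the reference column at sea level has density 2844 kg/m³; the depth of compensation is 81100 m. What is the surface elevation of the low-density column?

5160 m

ρ_ref D = ρ (D + h) → h = D (ρ_ref − ρ)/ρ.
h = 81100 m × (2844 − 2674)/2674 = 5160 m.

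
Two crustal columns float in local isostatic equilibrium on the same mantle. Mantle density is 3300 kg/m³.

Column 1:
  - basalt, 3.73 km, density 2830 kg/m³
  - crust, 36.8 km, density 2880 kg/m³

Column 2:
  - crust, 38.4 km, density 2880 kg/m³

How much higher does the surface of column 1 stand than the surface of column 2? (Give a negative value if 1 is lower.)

0.328 km

For any compensation level in the mantle, the mantle terms cancel and isostasy reduces to e = (Σt_1 − Σt_2) − (Σ(ρt)_1 − Σ(ρt)_2) / ρ_m.
Σt_1 = 40.53 km; Σt_2 = 38.4 km; Σ(ρt)_1 = 116539.9; Σ(ρt)_2 = 110592 (in km·kg/m³).
e = (40.53 − 38.4) − (116539.9 − 110592) / 3300 = 0.328 km.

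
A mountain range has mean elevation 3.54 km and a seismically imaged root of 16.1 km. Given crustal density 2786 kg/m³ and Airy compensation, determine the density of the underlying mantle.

3400 kg/m³

Airy balance: ρ_c h = (ρ_m − ρ_c) r → ρ_m = ρ_c (1 + h/r).
ρ_m = 2786 × (1 + 3.54 km/16.1 km) = 3400 kg/m³.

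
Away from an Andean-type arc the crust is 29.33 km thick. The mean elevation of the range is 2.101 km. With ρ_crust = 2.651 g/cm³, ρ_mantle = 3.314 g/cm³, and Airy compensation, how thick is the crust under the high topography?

Root depth r = h ρ_c / (ρ_m − ρ_c) = 2.101 km × 2.651 / 0.663 = 8.401 km.
Total thickness = T + h + r = 29.33 km + 2.101 km + 8.401 km = 39.8 km.

39.8 km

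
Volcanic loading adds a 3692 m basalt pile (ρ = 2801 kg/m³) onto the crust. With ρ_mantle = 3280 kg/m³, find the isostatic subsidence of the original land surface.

3150 m

Subaerial loading: s = t ρ_load / ρ_m.
s = 3692 m × 2801/3280 = 3150 m.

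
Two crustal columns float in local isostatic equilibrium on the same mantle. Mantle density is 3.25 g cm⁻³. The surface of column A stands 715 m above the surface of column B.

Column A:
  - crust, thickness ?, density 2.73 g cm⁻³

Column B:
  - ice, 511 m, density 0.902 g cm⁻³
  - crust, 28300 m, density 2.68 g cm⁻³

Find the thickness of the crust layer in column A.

37800 m

Take the compensation level at the base of the deeper column (depth z_c below the surface of column A) and equate Σ ρ_i t_i down to z_c; mantle fills any gap and the z_c terms cancel.
Column A: x×2.73 + (z_c − 0 − x)×3.25
Column B: 715×0 + 511×0.902 + 28300×2.68 + (z_c − 715 − 28811)×3.25
The z_c×3.25 term appears on both sides and cancels. Collect the known terms of each column as K = Σ(ρt)_known − 3.25 × (depth of known layers): K_A = 0 − 3.25×0 = 0; K_B = 76304.922 − 3.25×(715 + 28811) = −19654.578.
Balance: K_A − x×(3.25 − 2.73) = K_B, so x = (K_A − K_B)/(3.25 − 2.73) = 19654.6/0.52 = 37800 m.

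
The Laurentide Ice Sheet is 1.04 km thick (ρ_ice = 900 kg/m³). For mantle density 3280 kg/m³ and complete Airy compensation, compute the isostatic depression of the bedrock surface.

0.285 km

In Airy isostatic equilibrium: the ice load ρ_ice t is balanced by mantle displaced below, ρ_m s.
s = t ρ_ice / ρ_m = 1.04 km × 900/3280 = 0.285 km.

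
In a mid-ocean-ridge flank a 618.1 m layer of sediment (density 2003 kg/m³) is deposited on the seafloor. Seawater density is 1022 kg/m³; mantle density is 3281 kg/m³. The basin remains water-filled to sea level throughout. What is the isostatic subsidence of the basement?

Submarine loading: the sediment displaces seawater, and the subsidence is in turn flooded, so s (ρ_m − ρ_w) = t (ρ_sed − ρ_w).
s = 618.1 m × (2003 − 1022) / (3281 − 1022) = 268 m.

268 m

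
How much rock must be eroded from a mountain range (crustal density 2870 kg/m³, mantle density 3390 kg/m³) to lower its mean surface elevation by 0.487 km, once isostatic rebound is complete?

3.17 km

Net drop Δ = e − u = e − e ρ_c/ρ_m = e (ρ_m − ρ_c)/ρ_m.
e = Δ ρ_m/(ρ_m − ρ_c) = 0.487 km × 3390/520 = 3.17 km.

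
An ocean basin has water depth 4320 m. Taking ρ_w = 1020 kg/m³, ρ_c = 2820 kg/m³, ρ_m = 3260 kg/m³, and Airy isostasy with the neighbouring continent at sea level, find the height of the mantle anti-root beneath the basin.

17700 m

In Airy isostatic equilibrium: replacing crust with seawater at the top is compensated by replacing crust with mantle at the base: d (ρ_c − ρ_w) = a (ρ_m − ρ_c).
a = d (ρ_c − ρ_w)/(ρ_m − ρ_c) = 4320 m × 1800/440 = 17700 m.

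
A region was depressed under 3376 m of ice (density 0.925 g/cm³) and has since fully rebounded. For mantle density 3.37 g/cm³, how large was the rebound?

Removing the load lets mantle flow back in; uplift u satisfies ρ_ice t = ρ_m u.
u = t ρ_ice/ρ_m = 3376 m × 0.925/3.37 = 927 m.

927 m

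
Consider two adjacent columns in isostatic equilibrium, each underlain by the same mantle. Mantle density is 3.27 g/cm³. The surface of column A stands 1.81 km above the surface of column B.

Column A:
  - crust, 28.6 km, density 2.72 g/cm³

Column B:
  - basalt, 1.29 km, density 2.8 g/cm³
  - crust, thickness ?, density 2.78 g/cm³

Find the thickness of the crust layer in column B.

18.8 km

Take the compensation level at the base of the deeper column (depth z_c below the surface of column A) and equate Σ ρ_i t_i down to z_c; mantle fills any gap and the z_c terms cancel.
Column A: 28.6×2.72 + (z_c − 28.6)×3.27
Column B: 1.81×0 + 1.29×2.8 + x×2.78 + (z_c − 1.81 − 1.29 − x)×3.27
The z_c×3.27 term appears on both sides and cancels. Collect the known terms of each column as K = Σ(ρt)_known − 3.27 × (depth of known layers): K_A = 77.792 − 3.27×28.6 = −15.73; K_B = 3.612 − 3.27×(1.81 + 1.29) = −6.525.
Balance: K_A = K_B − x×(3.27 − 2.78), so x = (K_B − K_A)/(3.27 − 2.78) = 9.205/0.49 = 18.8 km.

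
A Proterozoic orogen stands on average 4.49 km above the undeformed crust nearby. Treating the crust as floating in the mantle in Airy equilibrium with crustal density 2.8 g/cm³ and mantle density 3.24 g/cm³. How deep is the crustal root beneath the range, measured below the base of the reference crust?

28.6 km

By Archimedes' principle applied to the lithosphere: the weight of the topography is balanced by the buoyancy of the root, ρ_c h = (ρ_m − ρ_c) r.
r = h · ρ_c / (ρ_m − ρ_c) = 4.49 km × 2.8 / (3.24 − 2.8) = 28.6 km.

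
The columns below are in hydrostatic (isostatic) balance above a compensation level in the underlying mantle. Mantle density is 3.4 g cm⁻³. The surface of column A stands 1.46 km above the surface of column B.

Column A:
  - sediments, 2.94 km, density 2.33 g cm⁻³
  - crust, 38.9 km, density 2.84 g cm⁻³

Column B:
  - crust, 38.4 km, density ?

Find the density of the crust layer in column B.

2.88 g cm⁻³

Take the compensation level at the base of the deeper column (depth z_c below the surface of column A) and equate Σ ρ_i t_i down to z_c; mantle fills any gap and the z_c terms cancel.
Column A: 2.94×2.33 + 38.9×2.84 + (z_c − 41.84)×3.4
Column B: 1.46×0 + 38.4×ρ + (z_c − 1.46 − 38.4)×3.4
The z_c×3.4 term appears on both sides and cancels. Collect the known terms of each column as K = Σ(ρt)_known − 3.4 × (depth of known layers): K_A = 117.3262 − 3.4×41.84 = −24.9298; K_B = 0 − 3.4×(1.46 + 38.4) = −135.524.
Balance: K_A = K_B + 38.4×ρ, so ρ = (K_A − K_B)/38.4 = 110.594/38.4 = 2.88 g cm⁻³.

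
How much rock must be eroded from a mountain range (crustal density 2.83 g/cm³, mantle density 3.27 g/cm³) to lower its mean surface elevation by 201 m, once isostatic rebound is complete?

1490 m

Net drop Δ = e − u = e − e ρ_c/ρ_m = e (ρ_m − ρ_c)/ρ_m.
e = Δ ρ_m/(ρ_m − ρ_c) = 201 m × 3.27/0.44 = 1490 m.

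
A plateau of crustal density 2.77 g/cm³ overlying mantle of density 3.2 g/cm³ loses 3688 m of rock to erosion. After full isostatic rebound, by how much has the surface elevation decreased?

Rebound u = e ρ_c/ρ_m = 3688 m × 2.77/3.2 = 3192 m.
Net surface drop = e − u = 3688 m − 3192 m = e (ρ_m − ρ_c)/ρ_m = 496 m.

496 m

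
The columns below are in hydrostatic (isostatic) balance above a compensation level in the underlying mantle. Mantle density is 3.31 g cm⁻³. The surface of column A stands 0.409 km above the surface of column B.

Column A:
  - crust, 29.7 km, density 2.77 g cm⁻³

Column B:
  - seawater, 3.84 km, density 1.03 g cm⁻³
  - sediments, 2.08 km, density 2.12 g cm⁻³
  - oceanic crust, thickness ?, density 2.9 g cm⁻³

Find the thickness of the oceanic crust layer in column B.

8.42 km

Take the compensation level at the base of the deeper column (depth z_c below the surface of column A) and equate Σ ρ_i t_i down to z_c; mantle fills any gap and the z_c terms cancel.
Column A: 29.7×2.77 + (z_c − 29.7)×3.31
Column B: 0.409×0 + 3.84×1.03 + 2.08×2.12 + x×2.9 + (z_c − 0.409 − 5.92 − x)×3.31
The z_c×3.31 term appears on both sides and cancels. Collect the known terms of each column as K = Σ(ρt)_known − 3.31 × (depth of known layers): K_A = 82.269 − 3.31×29.7 = −16.038; K_B = 8.3648 − 3.31×(0.409 + 5.92) = −12.58419.
Balance: K_A = K_B − x×(3.31 − 2.9), so x = (K_B − K_A)/(3.31 − 2.9) = 3.45381/0.41 = 8.42 km.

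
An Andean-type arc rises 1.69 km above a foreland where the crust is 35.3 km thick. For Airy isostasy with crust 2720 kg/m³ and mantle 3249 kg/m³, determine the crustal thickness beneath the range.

45.7 km

Root depth r = h ρ_c / (ρ_m − ρ_c) = 1.69 km × 2720 / 529 = 8.69 km.
Total thickness = T + h + r = 35.3 km + 1.69 km + 8.69 km = 45.7 km.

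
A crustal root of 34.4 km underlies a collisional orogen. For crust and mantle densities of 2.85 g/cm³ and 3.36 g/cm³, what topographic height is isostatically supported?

Isostatic balance requires: ρ_c h = (ρ_m − ρ_c) r.
h = r (ρ_m − ρ_c) / ρ_c = 34.4 km × (3.36 − 2.85) / 2.85 = 6.16 km.

6.16 km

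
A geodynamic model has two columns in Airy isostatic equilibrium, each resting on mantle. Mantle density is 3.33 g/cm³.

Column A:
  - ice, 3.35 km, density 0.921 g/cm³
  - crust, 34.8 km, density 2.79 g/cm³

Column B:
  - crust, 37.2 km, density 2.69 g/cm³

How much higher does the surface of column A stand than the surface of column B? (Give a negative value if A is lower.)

0.917 km

For any compensation level in the mantle, the mantle terms cancel and isostasy reduces to e = (Σt_A − Σt_B) − (Σ(ρt)_A − Σ(ρt)_B) / ρ_m.
Σt_A = 38.15 km; Σt_B = 37.2 km; Σ(ρt)_A = 100.17735; Σ(ρt)_B = 100.068 (in km·g/cm³).
e = (38.15 − 37.2) − (100.17735 − 100.068) / 3.33 = 0.917 km.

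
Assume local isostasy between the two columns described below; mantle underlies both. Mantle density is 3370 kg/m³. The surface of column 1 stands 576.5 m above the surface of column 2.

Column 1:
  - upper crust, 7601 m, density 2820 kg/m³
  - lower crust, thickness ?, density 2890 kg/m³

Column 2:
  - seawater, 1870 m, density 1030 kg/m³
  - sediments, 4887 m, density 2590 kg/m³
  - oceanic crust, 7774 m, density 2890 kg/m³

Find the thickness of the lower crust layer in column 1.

20200 m

Take the compensation level at the base of the deeper column (depth z_c below the surface of column 1) and equate Σ ρ_i t_i down to z_c; mantle fills any gap and the z_c terms cancel.
Column 1: 7601×2820 + x×2890 + (z_c − 7601 − x)×3370
Column 2: 576.5×0 + 1870×1030 + 4887×2590 + 7774×2890 + (z_c − 576.5 − 14531)×3370
The z_c×3370 term appears on both sides and cancels. Collect the known terms of each column as K = Σ(ρt)_known − 3370 × (depth of known layers): K_1 = 21434820 − 3370×7601 = −4180550; K_2 = 37050290 − 3370×(576.5 + 14531) = −13861985.
Balance: K_1 − x×(3370 − 2890) = K_2, so x = (K_1 − K_2)/(3370 − 2890) = 9681440/480 = 20200 m.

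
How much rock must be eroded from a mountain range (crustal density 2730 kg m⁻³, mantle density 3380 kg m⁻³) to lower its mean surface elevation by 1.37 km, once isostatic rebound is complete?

7.12 km

Net drop Δ = e − u = e − e ρ_c/ρ_m = e (ρ_m − ρ_c)/ρ_m.
e = Δ ρ_m/(ρ_m − ρ_c) = 1.37 km × 3380/650 = 7.12 km.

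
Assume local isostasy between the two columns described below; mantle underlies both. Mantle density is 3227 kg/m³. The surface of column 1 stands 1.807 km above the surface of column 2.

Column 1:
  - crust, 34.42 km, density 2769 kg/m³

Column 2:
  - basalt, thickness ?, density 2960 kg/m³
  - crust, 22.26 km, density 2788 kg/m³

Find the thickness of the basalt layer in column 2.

Take the compensation level at the base of the deeper column (depth z_c below the surface of column 1) and equate Σ ρ_i t_i down to z_c; mantle fills any gap and the z_c terms cancel.
Column 1: 34.42×2769 + (z_c − 34.42)×3227
Column 2: 1.807×0 + x×2960 + 22.26×2788 + (z_c − 1.807 − 22.26 − x)×3227
The z_c×3227 term appears on both sides and cancels. Collect the known terms of each column as K = Σ(ρt)_known − 3227 × (depth of known layers): K_1 = 95308.98 − 3227×34.42 = −15764.36; K_2 = 62060.88 − 3227×(1.807 + 22.26) = −15603.329.
Balance: K_1 = K_2 − x×(3227 − 2960), so x = (K_2 − K_1)/(3227 − 2960) = 161.031/267 = 0.603 km.

0.603 km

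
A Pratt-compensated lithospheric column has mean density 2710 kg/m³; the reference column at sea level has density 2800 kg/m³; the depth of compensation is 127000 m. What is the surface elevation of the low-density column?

ρ_ref D = ρ (D + h) → h = D (ρ_ref − ρ)/ρ.
h = 127000 m × (2800 − 2710)/2710 = 4220 m.

4220 m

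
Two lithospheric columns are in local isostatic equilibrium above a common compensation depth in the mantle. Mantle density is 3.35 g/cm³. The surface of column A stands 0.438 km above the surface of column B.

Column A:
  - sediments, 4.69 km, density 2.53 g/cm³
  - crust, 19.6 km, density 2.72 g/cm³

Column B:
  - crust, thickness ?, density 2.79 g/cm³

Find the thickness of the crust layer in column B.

26.3 km

Take the compensation level at the base of the deeper column (depth z_c below the surface of column A) and equate Σ ρ_i t_i down to z_c; mantle fills any gap and the z_c terms cancel.
Column A: 4.69×2.53 + 19.6×2.72 + (z_c − 24.29)×3.35
Column B: 0.438×0 + x×2.79 + (z_c − 0.438 − 0 − x)×3.35
The z_c×3.35 term appears on both sides and cancels. Collect the known terms of each column as K = Σ(ρt)_known − 3.35 × (depth of known layers): K_A = 65.1777 − 3.35×24.29 = −16.1938; K_B = 0 − 3.35×(0.438 + 0) = −1.4673.
Balance: K_A = K_B − x×(3.35 − 2.79), so x = (K_B − K_A)/(3.35 − 2.79) = 14.7265/0.56 = 26.3 km.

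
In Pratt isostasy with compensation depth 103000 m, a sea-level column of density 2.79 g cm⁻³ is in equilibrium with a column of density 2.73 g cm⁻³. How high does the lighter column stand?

2260 m

ρ_ref D = ρ (D + h) → h = D (ρ_ref − ρ)/ρ.
h = 103000 m × (2.79 − 2.73)/2.73 = 2260 m.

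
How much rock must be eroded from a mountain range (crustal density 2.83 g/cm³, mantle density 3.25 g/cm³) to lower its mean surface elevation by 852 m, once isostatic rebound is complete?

6590 m

Net drop Δ = e − u = e − e ρ_c/ρ_m = e (ρ_m − ρ_c)/ρ_m.
e = Δ ρ_m/(ρ_m − ρ_c) = 852 m × 3.25/0.42 = 6590 m.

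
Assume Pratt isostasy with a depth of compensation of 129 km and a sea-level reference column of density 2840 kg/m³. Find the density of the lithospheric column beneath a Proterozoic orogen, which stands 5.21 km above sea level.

2730 kg/m³

Pratt balance: ρ_ref D = ρ (D + h).
ρ = ρ_ref D/(D + h) = 2840 × 129 km/(129 km + 5.21 km) = 2730 kg/m³.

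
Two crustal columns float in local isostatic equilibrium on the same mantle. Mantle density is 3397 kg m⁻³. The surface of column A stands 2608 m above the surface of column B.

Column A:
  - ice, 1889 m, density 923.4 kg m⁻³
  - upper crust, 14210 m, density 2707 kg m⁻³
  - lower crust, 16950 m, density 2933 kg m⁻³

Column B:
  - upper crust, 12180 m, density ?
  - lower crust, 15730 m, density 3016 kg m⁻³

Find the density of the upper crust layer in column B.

Take the compensation level at the base of the deeper column (depth z_c below the surface of column A) and equate Σ ρ_i t_i down to z_c; mantle fills any gap and the z_c terms cancel.
Column A: 1889×923.4 + 14210×2707 + 16950×2933 + (z_c − 33049)×3397
Column B: 2608×0 + 12180×ρ + 15730×3016 + (z_c − 2608 − 27910)×3397
The z_c×3397 term appears on both sides and cancels. Collect the known terms of each column as K = Σ(ρt)_known − 3397 × (depth of known layers): K_A = 89925122.6 − 3397×33049 = −22342330.4; K_B = 47441680 − 3397×(2608 + 27910) = −56227966.
Balance: K_A = K_B + 12180×ρ, so ρ = (K_A − K_B)/12180 = 33885600/12180 = 2780 kg m⁻³.

2780 kg m⁻³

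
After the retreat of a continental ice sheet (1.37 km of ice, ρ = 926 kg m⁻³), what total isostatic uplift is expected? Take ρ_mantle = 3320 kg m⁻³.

Removing the load lets mantle flow back in; uplift u satisfies ρ_ice t = ρ_m u.
u = t ρ_ice/ρ_m = 1.37 km × 926/3320 = 0.382 km.

0.382 km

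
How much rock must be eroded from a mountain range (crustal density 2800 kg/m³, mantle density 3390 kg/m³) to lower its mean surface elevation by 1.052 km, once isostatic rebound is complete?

6.04 km

Net drop Δ = e − u = e − e ρ_c/ρ_m = e (ρ_m − ρ_c)/ρ_m.
e = Δ ρ_m/(ρ_m − ρ_c) = 1.052 km × 3390/590 = 6.04 km.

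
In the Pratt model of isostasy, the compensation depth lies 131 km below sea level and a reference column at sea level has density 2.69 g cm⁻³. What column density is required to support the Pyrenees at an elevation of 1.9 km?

2.65 g cm⁻³

Pratt balance: ρ_ref D = ρ (D + h).
ρ = ρ_ref D/(D + h) = 2.69 × 131 km/(131 km + 1.9 km) = 2.65 g cm⁻³.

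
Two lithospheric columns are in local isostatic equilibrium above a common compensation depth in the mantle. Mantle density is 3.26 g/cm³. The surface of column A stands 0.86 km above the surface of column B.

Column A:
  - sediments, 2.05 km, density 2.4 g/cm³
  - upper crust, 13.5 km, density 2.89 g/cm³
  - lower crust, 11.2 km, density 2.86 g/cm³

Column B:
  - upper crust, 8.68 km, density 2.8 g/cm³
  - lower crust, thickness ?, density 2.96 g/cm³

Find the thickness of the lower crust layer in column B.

Take the compensation level at the base of the deeper column (depth z_c below the surface of column A) and equate Σ ρ_i t_i down to z_c; mantle fills any gap and the z_c terms cancel.
Column A: 2.05×2.4 + 13.5×2.89 + 11.2×2.86 + (z_c − 26.75)×3.26
Column B: 0.86×0 + 8.68×2.8 + x×2.96 + (z_c − 0.86 − 8.68 − x)×3.26
The z_c×3.26 term appears on both sides and cancels. Collect the known terms of each column as K = Σ(ρt)_known − 3.26 × (depth of known layers): K_A = 75.967 − 3.26×26.75 = −11.238; K_B = 24.304 − 3.26×(0.86 + 8.68) = −6.7964.
Balance: K_A = K_B − x×(3.26 − 2.96), so x = (K_B − K_A)/(3.26 − 2.96) = 4.4416/0.3 = 14.8 km.

14.8 km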